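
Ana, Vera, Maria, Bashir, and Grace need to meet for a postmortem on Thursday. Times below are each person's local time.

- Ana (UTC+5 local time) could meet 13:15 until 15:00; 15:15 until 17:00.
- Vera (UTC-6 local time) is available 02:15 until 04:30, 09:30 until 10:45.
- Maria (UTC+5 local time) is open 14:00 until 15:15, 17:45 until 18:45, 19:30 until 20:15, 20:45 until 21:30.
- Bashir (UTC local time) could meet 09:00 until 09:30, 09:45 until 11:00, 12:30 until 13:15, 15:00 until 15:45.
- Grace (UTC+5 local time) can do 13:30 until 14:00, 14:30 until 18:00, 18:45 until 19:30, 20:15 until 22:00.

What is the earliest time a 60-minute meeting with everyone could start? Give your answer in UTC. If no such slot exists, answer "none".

Ana in UTC: 08:15-10:00, 10:15-12:00 (subtract 5h to convert from UTC+5).
Vera in UTC: 08:15-10:30, 15:30-16:45 (add 6h to convert from UTC-6).
Maria in UTC: 09:00-10:15, 12:45-13:45, 14:30-15:15, 15:45-16:30 (subtract 5h to convert from UTC+5).
Bashir in UTC: 09:00-09:30, 09:45-11:00, 12:30-13:15, 15:00-15:45.
Grace in UTC: 08:30-09:00, 09:30-13:00, 13:45-14:30, 15:15-17:00 (subtract 5h to convert from UTC+5).
Ana ∩ Vera: 08:15-10:00, 10:15-10:30.
Ana ∩ Vera ∩ Maria: 09:00-10:00.
Ana ∩ Vera ∩ Maria ∩ Bashir: 09:00-09:30, 09:45-10:00.
Ana ∩ Vera ∩ Maria ∩ Bashir ∩ Grace: 09:45-10:00.
No common window is at least 60 minutes long.

none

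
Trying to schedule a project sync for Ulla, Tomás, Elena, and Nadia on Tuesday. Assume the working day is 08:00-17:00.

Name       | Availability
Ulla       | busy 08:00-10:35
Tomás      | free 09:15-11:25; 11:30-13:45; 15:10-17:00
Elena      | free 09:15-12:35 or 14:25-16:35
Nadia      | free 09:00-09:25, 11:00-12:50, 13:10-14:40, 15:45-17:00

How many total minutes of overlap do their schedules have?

Ulla free: 10:35-17:00 (invert busy blocks within the working day).
Tomás free: 09:15-11:25, 11:30-13:45, 15:10-17:00.
Elena free: 09:15-12:35, 14:25-16:35.
Nadia free: 09:00-09:25, 11:00-12:50, 13:10-14:40, 15:45-17:00.
Ulla ∩ Tomás: 10:35-11:25, 11:30-13:45, 15:10-17:00.
Ulla ∩ Tomás ∩ Elena: 10:35-11:25, 11:30-12:35, 15:10-16:35.
Ulla ∩ Tomás ∩ Elena ∩ Nadia: 11:00-11:25, 11:30-12:35, 15:45-16:35.
Those are the intersection windows.
Summing the common windows: 25 + 65 + 50 = 140 minutes.

140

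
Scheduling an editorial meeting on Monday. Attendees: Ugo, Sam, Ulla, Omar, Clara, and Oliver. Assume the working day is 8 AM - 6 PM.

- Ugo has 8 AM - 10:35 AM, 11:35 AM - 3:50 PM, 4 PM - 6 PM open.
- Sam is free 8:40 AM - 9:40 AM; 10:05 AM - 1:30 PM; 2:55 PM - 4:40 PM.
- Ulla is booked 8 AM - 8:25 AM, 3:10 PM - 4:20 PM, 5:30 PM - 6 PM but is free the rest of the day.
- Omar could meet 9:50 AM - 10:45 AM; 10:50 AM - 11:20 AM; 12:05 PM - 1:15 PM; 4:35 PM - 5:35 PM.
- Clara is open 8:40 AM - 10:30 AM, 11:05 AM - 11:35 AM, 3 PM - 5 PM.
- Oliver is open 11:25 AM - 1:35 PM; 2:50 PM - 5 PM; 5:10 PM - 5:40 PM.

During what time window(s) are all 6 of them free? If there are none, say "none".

16:35-16:40

Ugo free: 08:00-10:35, 11:35-15:50, 16:00-18:00.
Sam free: 08:40-09:40, 10:05-13:30, 14:55-16:40.
Ulla free: 08:25-15:10, 16:20-17:30 (invert busy blocks within the working day).
Omar free: 09:50-10:45, 10:50-11:20, 12:05-13:15, 16:35-17:35.
Clara free: 08:40-10:30, 11:05-11:35, 15:00-17:00.
Oliver free: 11:25-13:35, 14:50-17:00, 17:10-17:40.
Ugo ∩ Sam: 08:40-09:40, 10:05-10:35, 11:35-13:30, 14:55-15:50, 16:00-16:40.
Ugo ∩ Sam ∩ Ulla: 08:40-09:40, 10:05-10:35, 11:35-13:30, 14:55-15:10, 16:20-16:40.
Ugo ∩ Sam ∩ Ulla ∩ Omar: 10:05-10:35, 12:05-13:15, 16:35-16:40.
Ugo ∩ Sam ∩ Ulla ∩ Omar ∩ Clara: 10:05-10:30, 16:35-16:40.
Ugo ∩ Sam ∩ Ulla ∩ Omar ∩ Clara ∩ Oliver: 16:35-16:40.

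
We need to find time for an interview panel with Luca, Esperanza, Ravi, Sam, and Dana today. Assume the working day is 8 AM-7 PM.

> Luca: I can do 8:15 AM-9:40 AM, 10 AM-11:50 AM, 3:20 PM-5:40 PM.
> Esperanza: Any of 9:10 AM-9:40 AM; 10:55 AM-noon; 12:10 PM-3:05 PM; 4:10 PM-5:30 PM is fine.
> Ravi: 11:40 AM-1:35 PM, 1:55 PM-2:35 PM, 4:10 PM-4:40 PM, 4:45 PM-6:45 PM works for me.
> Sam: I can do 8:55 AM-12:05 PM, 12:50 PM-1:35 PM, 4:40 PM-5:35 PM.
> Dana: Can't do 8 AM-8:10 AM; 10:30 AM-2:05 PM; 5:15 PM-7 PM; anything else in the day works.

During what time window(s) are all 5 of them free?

16:45-17:15

Luca free: 08:15-09:40, 10:00-11:50, 15:20-17:40.
Esperanza free: 09:10-09:40, 10:55-12:00, 12:10-15:05, 16:10-17:30.
Ravi free: 11:40-13:35, 13:55-14:35, 16:10-16:40, 16:45-18:45.
Sam free: 08:55-12:05, 12:50-13:35, 16:40-17:35.
Dana free: 08:10-10:30, 14:05-17:15 (invert busy blocks within the working day).
Luca ∩ Esperanza: 09:10-09:40, 10:55-11:50, 16:10-17:30.
Luca ∩ Esperanza ∩ Ravi: 11:40-11:50, 16:10-16:40, 16:45-17:30.
Luca ∩ Esperanza ∩ Ravi ∩ Sam: 11:40-11:50, 16:45-17:30.
Luca ∩ Esperanza ∩ Ravi ∩ Sam ∩ Dana: 16:45-17:15.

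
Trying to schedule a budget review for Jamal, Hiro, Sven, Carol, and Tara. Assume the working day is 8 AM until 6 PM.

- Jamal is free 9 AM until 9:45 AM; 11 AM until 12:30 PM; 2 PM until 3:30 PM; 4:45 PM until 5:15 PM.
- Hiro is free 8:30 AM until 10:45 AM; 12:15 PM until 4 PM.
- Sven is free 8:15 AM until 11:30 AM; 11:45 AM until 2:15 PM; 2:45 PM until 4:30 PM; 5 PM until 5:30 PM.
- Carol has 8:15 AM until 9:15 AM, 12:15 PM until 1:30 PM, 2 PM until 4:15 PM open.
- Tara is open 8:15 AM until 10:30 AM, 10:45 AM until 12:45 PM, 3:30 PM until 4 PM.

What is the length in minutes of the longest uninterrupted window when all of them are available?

Jamal ∩ Hiro: 09:00-09:45, 12:15-12:30, 14:00-15:30.
Jamal ∩ Hiro ∩ Sven: 09:00-09:45, 12:15-12:30, 14:00-14:15, 14:45-15:30.
Jamal ∩ Hiro ∩ Sven ∩ Carol: 09:00-09:15, 12:15-12:30, 14:00-14:15, 14:45-15:30.
Jamal ∩ Hiro ∩ Sven ∩ Carol ∩ Tara: 09:00-09:15, 12:15-12:30.
The longest is 09:00-09:15 at 15 minutes.

15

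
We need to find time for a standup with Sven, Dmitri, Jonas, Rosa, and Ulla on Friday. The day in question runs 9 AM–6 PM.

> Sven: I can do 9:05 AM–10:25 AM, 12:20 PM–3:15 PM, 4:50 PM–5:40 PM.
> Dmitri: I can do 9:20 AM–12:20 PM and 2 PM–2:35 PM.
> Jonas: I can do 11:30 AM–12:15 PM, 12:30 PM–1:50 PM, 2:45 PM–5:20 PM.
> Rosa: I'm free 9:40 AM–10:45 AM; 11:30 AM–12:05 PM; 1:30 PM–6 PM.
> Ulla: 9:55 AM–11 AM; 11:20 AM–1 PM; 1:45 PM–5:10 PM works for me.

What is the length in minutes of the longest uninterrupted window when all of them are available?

Sven ∩ Dmitri: 09:20-10:25, 14:00-14:35.
Sven ∩ Dmitri ∩ Jonas: ∅.
Sven ∩ Dmitri ∩ Jonas ∩ Rosa: ∅.
Sven ∩ Dmitri ∩ Jonas ∩ Rosa ∩ Ulla: ∅.
There is no time when everyone is free.
No common window exists, so the longest block is 0 minutes.

0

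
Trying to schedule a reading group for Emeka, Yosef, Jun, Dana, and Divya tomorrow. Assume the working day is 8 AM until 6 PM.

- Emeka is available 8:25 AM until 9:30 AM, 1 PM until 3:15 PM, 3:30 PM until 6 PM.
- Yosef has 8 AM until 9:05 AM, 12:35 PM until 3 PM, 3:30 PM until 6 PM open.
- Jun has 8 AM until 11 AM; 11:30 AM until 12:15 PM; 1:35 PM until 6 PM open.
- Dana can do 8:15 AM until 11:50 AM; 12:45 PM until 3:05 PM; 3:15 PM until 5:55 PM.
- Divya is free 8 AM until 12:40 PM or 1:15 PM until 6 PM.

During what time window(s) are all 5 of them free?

08:25-09:05, 13:35-15:00, 15:30-17:55

Emeka ∩ Yosef: 08:25-09:05, 13:00-15:00, 15:30-18:00.
Emeka ∩ Yosef ∩ Jun: 08:25-09:05, 13:35-15:00, 15:30-18:00.
Emeka ∩ Yosef ∩ Jun ∩ Dana: 08:25-09:05, 13:35-15:00, 15:30-17:55.
Emeka ∩ Yosef ∩ Jun ∩ Dana ∩ Divya: 08:25-09:05, 13:35-15:00, 15:30-17:55.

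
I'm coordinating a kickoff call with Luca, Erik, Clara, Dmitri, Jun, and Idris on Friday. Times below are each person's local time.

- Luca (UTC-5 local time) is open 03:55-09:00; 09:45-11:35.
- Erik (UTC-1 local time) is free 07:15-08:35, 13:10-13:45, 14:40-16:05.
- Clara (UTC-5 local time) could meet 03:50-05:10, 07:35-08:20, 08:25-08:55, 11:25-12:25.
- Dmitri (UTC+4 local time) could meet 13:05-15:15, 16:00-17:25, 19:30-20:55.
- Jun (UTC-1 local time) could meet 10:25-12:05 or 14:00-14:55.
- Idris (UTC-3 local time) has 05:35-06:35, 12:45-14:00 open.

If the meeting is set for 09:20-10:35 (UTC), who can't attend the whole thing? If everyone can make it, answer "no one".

Luca in UTC: 08:55-14:00, 14:45-16:35 (add 5h to convert from UTC-5).
Erik in UTC: 08:15-09:35, 14:10-14:45, 15:40-17:05 (add 1h to convert from UTC-1).
Clara in UTC: 08:50-10:10, 12:35-13:20, 13:25-13:55, 16:25-17:25 (add 5h to convert from UTC-5).
Dmitri in UTC: 09:05-11:15, 12:00-13:25, 15:30-16:55 (subtract 4h to convert from UTC+4).
Jun in UTC: 11:25-13:05, 15:00-15:55 (add 1h to convert from UTC-1).
Idris in UTC: 08:35-09:35, 15:45-17:00 (add 3h to convert from UTC-3).
Luca: free for 09:20-10:35. Erik: not fully free for 09:20-10:35. Clara: not fully free for 09:20-10:35. Dmitri: free for 09:20-10:35. Jun: not fully free for 09:20-10:35. Idris: not fully free for 09:20-10:35.

Clara, Erik, Idris, Jun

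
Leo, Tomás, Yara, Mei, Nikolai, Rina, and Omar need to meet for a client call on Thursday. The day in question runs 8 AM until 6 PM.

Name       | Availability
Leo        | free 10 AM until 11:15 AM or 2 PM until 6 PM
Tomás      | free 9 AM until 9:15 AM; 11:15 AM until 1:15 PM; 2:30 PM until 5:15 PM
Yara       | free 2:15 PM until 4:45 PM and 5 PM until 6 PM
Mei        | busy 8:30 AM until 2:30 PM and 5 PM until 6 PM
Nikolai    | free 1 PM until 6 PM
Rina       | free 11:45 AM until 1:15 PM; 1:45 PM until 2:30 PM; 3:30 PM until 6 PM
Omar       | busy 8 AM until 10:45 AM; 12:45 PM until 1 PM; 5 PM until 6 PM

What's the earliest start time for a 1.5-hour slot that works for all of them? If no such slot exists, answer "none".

none

Leo free: 10:00-11:15, 14:00-18:00.
Tomás free: 09:00-09:15, 11:15-13:15, 14:30-17:15.
Yara free: 14:15-16:45, 17:00-18:00.
Mei free: 08:00-08:30, 14:30-17:00 (invert busy blocks within the working day).
Nikolai free: 13:00-18:00.
Rina free: 11:45-13:15, 13:45-14:30, 15:30-18:00.
Omar free: 10:45-12:45, 13:00-17:00 (invert busy blocks within the working day).
Leo ∩ Tomás: 14:30-17:15.
Leo ∩ Tomás ∩ Yara: 14:30-16:45, 17:00-17:15.
Leo ∩ Tomás ∩ Yara ∩ Mei: 14:30-16:45.
Leo ∩ Tomás ∩ Yara ∩ Mei ∩ Nikolai: 14:30-16:45.
Leo ∩ Tomás ∩ Yara ∩ Mei ∩ Nikolai ∩ Rina: 15:30-16:45.
Leo ∩ Tomás ∩ Yara ∩ Mei ∩ Nikolai ∩ Rina ∩ Omar: 15:30-16:45.
No common window is at least 90 minutes long.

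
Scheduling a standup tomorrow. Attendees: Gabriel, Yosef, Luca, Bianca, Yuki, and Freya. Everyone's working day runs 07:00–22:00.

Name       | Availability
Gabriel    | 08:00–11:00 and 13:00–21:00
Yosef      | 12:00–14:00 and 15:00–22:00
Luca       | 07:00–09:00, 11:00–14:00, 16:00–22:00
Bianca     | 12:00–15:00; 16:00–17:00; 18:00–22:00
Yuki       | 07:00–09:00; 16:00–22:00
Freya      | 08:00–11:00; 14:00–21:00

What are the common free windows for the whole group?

Gabriel ∩ Yosef: 13:00-14:00, 15:00-21:00.
Gabriel ∩ Yosef ∩ Luca: 13:00-14:00, 16:00-21:00.
Gabriel ∩ Yosef ∩ Luca ∩ Bianca: 13:00-14:00, 16:00-17:00, 18:00-21:00.
Gabriel ∩ Yosef ∩ Luca ∩ Bianca ∩ Yuki: 16:00-17:00, 18:00-21:00.
Gabriel ∩ Yosef ∩ Luca ∩ Bianca ∩ Yuki ∩ Freya: 16:00-17:00, 18:00-21:00.

16:00-17:00, 18:00-21:00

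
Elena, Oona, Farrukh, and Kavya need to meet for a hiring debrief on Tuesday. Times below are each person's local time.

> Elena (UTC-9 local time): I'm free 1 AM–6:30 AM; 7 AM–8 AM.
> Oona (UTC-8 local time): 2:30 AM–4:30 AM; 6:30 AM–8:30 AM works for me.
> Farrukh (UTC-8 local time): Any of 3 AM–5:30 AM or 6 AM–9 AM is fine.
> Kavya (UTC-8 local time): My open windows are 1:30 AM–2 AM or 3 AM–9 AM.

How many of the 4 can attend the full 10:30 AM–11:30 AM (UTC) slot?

Elena in UTC: 10:00-15:30, 16:00-17:00 (add 9h to convert from UTC-9).
Oona in UTC: 10:30-12:30, 14:30-16:30 (add 8h to convert from UTC-8).
Farrukh in UTC: 11:00-13:30, 14:00-17:00 (add 8h to convert from UTC-8).
Kavya in UTC: 09:30-10:00, 11:00-17:00 (add 8h to convert from UTC-8).
Elena and Oona can make the full 10:30-11:30 slot — that's 2.

2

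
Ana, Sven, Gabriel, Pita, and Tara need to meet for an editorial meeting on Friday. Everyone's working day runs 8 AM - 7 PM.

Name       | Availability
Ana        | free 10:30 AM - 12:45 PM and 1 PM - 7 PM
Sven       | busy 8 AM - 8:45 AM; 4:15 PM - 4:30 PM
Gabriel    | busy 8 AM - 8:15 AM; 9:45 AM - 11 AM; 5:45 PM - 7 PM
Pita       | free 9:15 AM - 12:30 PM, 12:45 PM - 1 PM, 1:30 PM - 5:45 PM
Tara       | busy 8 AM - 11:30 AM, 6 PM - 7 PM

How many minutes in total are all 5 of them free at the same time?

300

Ana free: 10:30-12:45, 13:00-19:00.
Sven free: 08:45-16:15, 16:30-19:00 (invert busy blocks within the working day).
Gabriel free: 08:15-09:45, 11:00-17:45 (invert busy blocks within the working day).
Pita free: 09:15-12:30, 12:45-13:00, 13:30-17:45.
Tara free: 11:30-18:00 (invert busy blocks within the working day).
Ana ∩ Sven: 10:30-12:45, 13:00-16:15, 16:30-19:00.
Ana ∩ Sven ∩ Gabriel: 11:00-12:45, 13:00-16:15, 16:30-17:45.
Ana ∩ Sven ∩ Gabriel ∩ Pita: 11:00-12:30, 13:30-16:15, 16:30-17:45.
Ana ∩ Sven ∩ Gabriel ∩ Pita ∩ Tara: 11:30-12:30, 13:30-16:15, 16:30-17:45.
So the common availability across everyone is 11:30-12:30, 13:30-16:15, 16:30-17:45.
Summing the common windows: 60 + 165 + 75 = 300 minutes.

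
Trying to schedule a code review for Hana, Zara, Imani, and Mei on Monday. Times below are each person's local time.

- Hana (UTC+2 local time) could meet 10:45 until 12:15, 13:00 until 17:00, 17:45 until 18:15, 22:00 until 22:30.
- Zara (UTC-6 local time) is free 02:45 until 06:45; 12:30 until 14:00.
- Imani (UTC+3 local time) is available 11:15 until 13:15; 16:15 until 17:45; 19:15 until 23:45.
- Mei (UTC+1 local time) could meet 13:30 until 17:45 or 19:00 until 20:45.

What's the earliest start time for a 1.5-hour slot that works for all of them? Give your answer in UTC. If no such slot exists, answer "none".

none

Hana in UTC: 08:45-10:15, 11:00-15:00, 15:45-16:15, 20:00-20:30 (subtract 2h to convert from UTC+2).
Zara in UTC: 08:45-12:45, 18:30-20:00 (add 6h to convert from UTC-6).
Imani in UTC: 08:15-10:15, 13:15-14:45, 16:15-20:45 (subtract 3h to convert from UTC+3).
Mei in UTC: 12:30-16:45, 18:00-19:45 (subtract 1h to convert from UTC+1).
Hana ∩ Zara: 08:45-10:15, 11:00-12:45.
Hana ∩ Zara ∩ Imani: 08:45-10:15.
Hana ∩ Zara ∩ Imani ∩ Mei: ∅.
There is no time when everyone is free.
No common window is at least 90 minutes long.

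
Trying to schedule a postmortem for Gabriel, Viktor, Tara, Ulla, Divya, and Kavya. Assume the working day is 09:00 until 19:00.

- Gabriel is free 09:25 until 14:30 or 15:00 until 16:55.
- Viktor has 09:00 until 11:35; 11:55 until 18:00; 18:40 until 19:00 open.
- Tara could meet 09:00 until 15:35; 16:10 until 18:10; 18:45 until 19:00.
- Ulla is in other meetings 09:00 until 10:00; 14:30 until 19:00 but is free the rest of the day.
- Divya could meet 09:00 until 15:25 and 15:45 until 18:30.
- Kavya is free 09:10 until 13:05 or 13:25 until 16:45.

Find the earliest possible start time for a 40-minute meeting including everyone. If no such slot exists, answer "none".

10:00

Gabriel free: 09:25-14:30, 15:00-16:55.
Viktor free: 09:00-11:35, 11:55-18:00, 18:40-19:00.
Tara free: 09:00-15:35, 16:10-18:10, 18:45-19:00.
Ulla free: 10:00-14:30 (invert busy blocks within the working day).
Divya free: 09:00-15:25, 15:45-18:30.
Kavya free: 09:10-13:05, 13:25-16:45.
Gabriel ∩ Viktor: 09:25-11:35, 11:55-14:30, 15:00-16:55.
Gabriel ∩ Viktor ∩ Tara: 09:25-11:35, 11:55-14:30, 15:00-15:35, 16:10-16:55.
Gabriel ∩ Viktor ∩ Tara ∩ Ulla: 10:00-11:35, 11:55-14:30.
Gabriel ∩ Viktor ∩ Tara ∩ Ulla ∩ Divya: 10:00-11:35, 11:55-14:30.
Gabriel ∩ Viktor ∩ Tara ∩ Ulla ∩ Divya ∩ Kavya: 10:00-11:35, 11:55-13:05, 13:25-14:30.
The first common window of at least 40 minutes is 10:00-11:35, so the earliest start is 10:00.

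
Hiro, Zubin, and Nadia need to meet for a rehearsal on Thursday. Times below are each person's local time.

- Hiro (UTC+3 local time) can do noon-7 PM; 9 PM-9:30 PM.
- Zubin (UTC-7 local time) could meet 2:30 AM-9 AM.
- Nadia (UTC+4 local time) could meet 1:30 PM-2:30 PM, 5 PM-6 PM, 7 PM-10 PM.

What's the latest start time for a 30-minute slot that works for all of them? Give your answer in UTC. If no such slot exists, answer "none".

15:30

Hiro in UTC: 09:00-16:00, 18:00-18:30 (subtract 3h to convert from UTC+3).
Zubin in UTC: 09:30-16:00 (add 7h to convert from UTC-7).
Nadia in UTC: 09:30-10:30, 13:00-14:00, 15:00-18:00 (subtract 4h to convert from UTC+4).
Hiro ∩ Zubin: 09:30-16:00.
Hiro ∩ Zubin ∩ Nadia: 09:30-10:30, 13:00-14:00, 15:00-16:00.
The last common window of at least 30 minutes is 15:00-16:00; a 30-minute meeting can start as late as 15:30 and still end by 16:00.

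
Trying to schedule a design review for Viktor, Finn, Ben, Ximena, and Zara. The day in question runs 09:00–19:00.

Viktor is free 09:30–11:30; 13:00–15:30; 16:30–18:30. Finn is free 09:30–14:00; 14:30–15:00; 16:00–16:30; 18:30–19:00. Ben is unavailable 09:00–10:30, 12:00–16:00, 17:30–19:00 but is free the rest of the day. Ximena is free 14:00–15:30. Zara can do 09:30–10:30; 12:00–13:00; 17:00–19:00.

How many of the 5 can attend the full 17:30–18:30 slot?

2

Viktor free: 09:30-11:30, 13:00-15:30, 16:30-18:30.
Finn free: 09:30-14:00, 14:30-15:00, 16:00-16:30, 18:30-19:00.
Ben free: 10:30-12:00, 16:00-17:30 (invert busy blocks within the working day).
Ximena free: 14:00-15:30.
Zara free: 09:30-10:30, 12:00-13:00, 17:00-19:00.
Viktor and Zara can make the full 17:30-18:30 slot — that's 2.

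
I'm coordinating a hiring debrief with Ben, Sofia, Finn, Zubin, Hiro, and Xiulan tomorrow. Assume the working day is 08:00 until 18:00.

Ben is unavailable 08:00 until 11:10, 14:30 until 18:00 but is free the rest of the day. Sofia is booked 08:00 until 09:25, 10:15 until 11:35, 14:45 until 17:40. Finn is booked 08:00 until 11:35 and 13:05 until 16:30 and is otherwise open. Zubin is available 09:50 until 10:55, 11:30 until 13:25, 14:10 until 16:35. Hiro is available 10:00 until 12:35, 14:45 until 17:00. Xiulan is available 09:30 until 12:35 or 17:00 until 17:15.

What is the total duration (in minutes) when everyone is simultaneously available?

Ben free: 11:10-14:30 (invert busy blocks within the working day).
Sofia free: 09:25-10:15, 11:35-14:45, 17:40-18:00 (invert busy blocks within the working day).
Finn free: 11:35-13:05, 16:30-18:00 (invert busy blocks within the working day).
Zubin free: 09:50-10:55, 11:30-13:25, 14:10-16:35.
Hiro free: 10:00-12:35, 14:45-17:00.
Xiulan free: 09:30-12:35, 17:00-17:15.
Ben ∩ Sofia: 11:35-14:30.
Ben ∩ Sofia ∩ Finn: 11:35-13:05.
Ben ∩ Sofia ∩ Finn ∩ Zubin: 11:35-13:05.
Ben ∩ Sofia ∩ Finn ∩ Zubin ∩ Hiro: 11:35-12:35.
Ben ∩ Sofia ∩ Finn ∩ Zubin ∩ Hiro ∩ Xiulan: 11:35-12:35.
That's a single block of 60 minutes.

60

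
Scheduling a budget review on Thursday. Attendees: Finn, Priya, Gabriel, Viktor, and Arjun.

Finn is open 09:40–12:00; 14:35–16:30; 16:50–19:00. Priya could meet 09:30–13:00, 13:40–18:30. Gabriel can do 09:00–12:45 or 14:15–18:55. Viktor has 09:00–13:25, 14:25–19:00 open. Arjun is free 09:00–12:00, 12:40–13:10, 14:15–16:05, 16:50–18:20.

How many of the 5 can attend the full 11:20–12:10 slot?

Priya, Gabriel, and Viktor can make the full 11:20-12:10 slot — that's 3.

3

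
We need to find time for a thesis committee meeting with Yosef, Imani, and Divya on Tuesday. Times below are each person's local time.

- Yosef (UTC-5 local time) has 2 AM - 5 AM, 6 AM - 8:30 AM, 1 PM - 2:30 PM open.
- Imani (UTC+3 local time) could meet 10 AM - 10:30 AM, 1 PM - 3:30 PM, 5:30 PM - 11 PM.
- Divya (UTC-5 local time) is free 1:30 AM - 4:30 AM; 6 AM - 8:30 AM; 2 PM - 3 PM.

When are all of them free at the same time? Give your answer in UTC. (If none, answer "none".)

07:00-07:30, 11:00-12:30, 19:00-19:30

Yosef in UTC: 07:00-10:00, 11:00-13:30, 18:00-19:30 (add 5h to convert from UTC-5).
Imani in UTC: 07:00-07:30, 10:00-12:30, 14:30-20:00 (subtract 3h to convert from UTC+3).
Divya in UTC: 06:30-09:30, 11:00-13:30, 19:00-20:00 (add 5h to convert from UTC-5).
Yosef ∩ Imani: 07:00-07:30, 11:00-12:30, 18:00-19:30.
Yosef ∩ Imani ∩ Divya: 07:00-07:30, 11:00-12:30, 19:00-19:30.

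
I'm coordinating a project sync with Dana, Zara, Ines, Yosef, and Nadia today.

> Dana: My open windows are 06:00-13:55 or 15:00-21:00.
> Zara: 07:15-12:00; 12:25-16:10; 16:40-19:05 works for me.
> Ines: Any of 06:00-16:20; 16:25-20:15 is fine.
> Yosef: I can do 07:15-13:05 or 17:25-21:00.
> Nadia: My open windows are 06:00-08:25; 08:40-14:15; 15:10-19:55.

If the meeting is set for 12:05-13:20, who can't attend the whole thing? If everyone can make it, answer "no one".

Yosef, Zara

Dana: free for 12:05-13:20. Zara: not fully free for 12:05-13:20. Ines: free for 12:05-13:20. Yosef: not fully free for 12:05-13:20. Nadia: free for 12:05-13:20.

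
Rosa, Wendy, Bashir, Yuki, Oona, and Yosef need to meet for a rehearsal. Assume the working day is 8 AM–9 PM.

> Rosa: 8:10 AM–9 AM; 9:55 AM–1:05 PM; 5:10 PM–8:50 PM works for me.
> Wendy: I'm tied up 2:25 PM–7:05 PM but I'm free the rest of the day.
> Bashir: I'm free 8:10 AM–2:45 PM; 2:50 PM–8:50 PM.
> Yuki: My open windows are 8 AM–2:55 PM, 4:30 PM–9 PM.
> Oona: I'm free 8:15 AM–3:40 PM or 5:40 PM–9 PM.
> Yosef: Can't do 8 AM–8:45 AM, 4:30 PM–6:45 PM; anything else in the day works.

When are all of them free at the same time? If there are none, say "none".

Rosa free: 08:10-09:00, 09:55-13:05, 17:10-20:50.
Wendy free: 08:00-14:25, 19:05-21:00 (invert busy blocks within the working day).
Bashir free: 08:10-14:45, 14:50-20:50.
Yuki free: 08:00-14:55, 16:30-21:00.
Oona free: 08:15-15:40, 17:40-21:00.
Yosef free: 08:45-16:30, 18:45-21:00 (invert busy blocks within the working day).
Rosa ∩ Wendy: 08:10-09:00, 09:55-13:05, 19:05-20:50.
Rosa ∩ Wendy ∩ Bashir: 08:10-09:00, 09:55-13:05, 19:05-20:50.
Rosa ∩ Wendy ∩ Bashir ∩ Yuki: 08:10-09:00, 09:55-13:05, 19:05-20:50.
Rosa ∩ Wendy ∩ Bashir ∩ Yuki ∩ Oona: 08:15-09:00, 09:55-13:05, 19:05-20:50.
Rosa ∩ Wendy ∩ Bashir ∩ Yuki ∩ Oona ∩ Yosef: 08:45-09:00, 09:55-13:05, 19:05-20:50.
So the common availability across everyone is 08:45-09:00, 09:55-13:05, 19:05-20:50.

08:45-09:00, 09:55-13:05, 19:05-20:50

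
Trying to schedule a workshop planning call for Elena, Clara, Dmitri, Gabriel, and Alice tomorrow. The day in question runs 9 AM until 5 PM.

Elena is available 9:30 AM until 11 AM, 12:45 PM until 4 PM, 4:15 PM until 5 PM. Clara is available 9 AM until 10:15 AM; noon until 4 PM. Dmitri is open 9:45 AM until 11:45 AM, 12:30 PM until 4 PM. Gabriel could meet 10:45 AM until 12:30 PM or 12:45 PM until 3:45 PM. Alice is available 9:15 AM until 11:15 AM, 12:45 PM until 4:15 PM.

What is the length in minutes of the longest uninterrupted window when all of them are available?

180

Elena ∩ Clara: 09:30-10:15, 12:45-16:00.
Elena ∩ Clara ∩ Dmitri: 09:45-10:15, 12:45-16:00.
Elena ∩ Clara ∩ Dmitri ∩ Gabriel: 12:45-15:45.
Elena ∩ Clara ∩ Dmitri ∩ Gabriel ∩ Alice: 12:45-15:45.
Those are the intersection windows.
The longest is 12:45-15:45 at 180 minutes.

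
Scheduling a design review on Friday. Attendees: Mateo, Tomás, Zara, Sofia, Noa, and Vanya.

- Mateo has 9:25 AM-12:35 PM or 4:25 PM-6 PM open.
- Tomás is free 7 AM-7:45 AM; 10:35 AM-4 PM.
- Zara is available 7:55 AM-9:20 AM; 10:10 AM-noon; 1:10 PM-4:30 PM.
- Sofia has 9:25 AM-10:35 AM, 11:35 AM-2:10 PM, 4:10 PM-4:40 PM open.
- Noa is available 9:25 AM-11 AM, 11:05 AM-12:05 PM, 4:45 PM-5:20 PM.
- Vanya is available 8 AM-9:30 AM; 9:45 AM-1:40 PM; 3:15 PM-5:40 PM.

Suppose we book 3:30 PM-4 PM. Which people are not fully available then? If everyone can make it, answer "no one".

Mateo, Noa, Sofia

Mateo: not fully free for 15:30-16:00. Tomás: free for 15:30-16:00. Zara: free for 15:30-16:00. Sofia: not fully free for 15:30-16:00. Noa: not fully free for 15:30-16:00. Vanya: free for 15:30-16:00.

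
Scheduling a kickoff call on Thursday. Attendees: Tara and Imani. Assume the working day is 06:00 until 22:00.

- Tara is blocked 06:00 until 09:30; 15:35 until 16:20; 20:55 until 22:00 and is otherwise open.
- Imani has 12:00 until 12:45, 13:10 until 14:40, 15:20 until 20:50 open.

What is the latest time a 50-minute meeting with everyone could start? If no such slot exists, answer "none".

20:00

Tara free: 09:30-15:35, 16:20-20:55 (invert busy blocks within the working day).
Imani free: 12:00-12:45, 13:10-14:40, 15:20-20:50.
Tara ∩ Imani: 12:00-12:45, 13:10-14:40, 15:20-15:35, 16:20-20:50.
Those are the intersection windows.
The last common window of at least 50 minutes is 16:20-20:50; a 50-minute meeting can start as late as 20:00 and still end by 20:50.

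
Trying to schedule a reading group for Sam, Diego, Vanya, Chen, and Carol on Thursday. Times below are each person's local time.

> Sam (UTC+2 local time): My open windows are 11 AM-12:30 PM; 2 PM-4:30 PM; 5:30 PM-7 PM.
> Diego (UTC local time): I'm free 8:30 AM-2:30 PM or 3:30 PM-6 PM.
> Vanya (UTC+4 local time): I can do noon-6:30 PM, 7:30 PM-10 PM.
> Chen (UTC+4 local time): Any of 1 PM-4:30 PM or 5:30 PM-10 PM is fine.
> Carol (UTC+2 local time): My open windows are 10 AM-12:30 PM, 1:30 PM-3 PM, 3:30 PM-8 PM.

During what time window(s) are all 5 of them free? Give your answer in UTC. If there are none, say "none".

Sam in UTC: 09:00-10:30, 12:00-14:30, 15:30-17:00 (subtract 2h to convert from UTC+2).
Diego in UTC: 08:30-14:30, 15:30-18:00.
Vanya in UTC: 08:00-14:30, 15:30-18:00 (subtract 4h to convert from UTC+4).
Chen in UTC: 09:00-12:30, 13:30-18:00 (subtract 4h to convert from UTC+4).
Carol in UTC: 08:00-10:30, 11:30-13:00, 13:30-18:00 (subtract 2h to convert from UTC+2).
Sam ∩ Diego: 09:00-10:30, 12:00-14:30, 15:30-17:00.
Sam ∩ Diego ∩ Vanya: 09:00-10:30, 12:00-14:30, 15:30-17:00.
Sam ∩ Diego ∩ Vanya ∩ Chen: 09:00-10:30, 12:00-12:30, 13:30-14:30, 15:30-17:00.
Sam ∩ Diego ∩ Vanya ∩ Chen ∩ Carol: 09:00-10:30, 12:00-12:30, 13:30-14:30, 15:30-17:00.

09:00-10:30, 12:00-12:30, 13:30-14:30, 15:30-17:00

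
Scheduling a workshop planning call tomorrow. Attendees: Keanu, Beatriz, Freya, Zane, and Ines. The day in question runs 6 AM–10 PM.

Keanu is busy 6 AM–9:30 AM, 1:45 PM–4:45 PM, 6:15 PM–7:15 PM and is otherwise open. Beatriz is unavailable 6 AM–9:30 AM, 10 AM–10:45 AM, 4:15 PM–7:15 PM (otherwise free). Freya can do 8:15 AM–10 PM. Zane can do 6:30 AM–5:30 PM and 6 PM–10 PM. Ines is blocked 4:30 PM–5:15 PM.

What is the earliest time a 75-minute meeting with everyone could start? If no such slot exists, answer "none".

10:45

Keanu free: 09:30-13:45, 16:45-18:15, 19:15-22:00 (invert busy blocks within the working day).
Beatriz free: 09:30-10:00, 10:45-16:15, 19:15-22:00 (invert busy blocks within the working day).
Freya free: 08:15-22:00.
Zane free: 06:30-17:30, 18:00-22:00.
Ines free: 06:00-16:30, 17:15-22:00 (invert busy blocks within the working day).
Keanu ∩ Beatriz: 09:30-10:00, 10:45-13:45, 19:15-22:00.
Keanu ∩ Beatriz ∩ Freya: 09:30-10:00, 10:45-13:45, 19:15-22:00.
Keanu ∩ Beatriz ∩ Freya ∩ Zane: 09:30-10:00, 10:45-13:45, 19:15-22:00.
Keanu ∩ Beatriz ∩ Freya ∩ Zane ∩ Ines: 09:30-10:00, 10:45-13:45, 19:15-22:00.
Those are the intersection windows.
The first common window of at least 75 minutes is 10:45-13:45, so the earliest start is 10:45.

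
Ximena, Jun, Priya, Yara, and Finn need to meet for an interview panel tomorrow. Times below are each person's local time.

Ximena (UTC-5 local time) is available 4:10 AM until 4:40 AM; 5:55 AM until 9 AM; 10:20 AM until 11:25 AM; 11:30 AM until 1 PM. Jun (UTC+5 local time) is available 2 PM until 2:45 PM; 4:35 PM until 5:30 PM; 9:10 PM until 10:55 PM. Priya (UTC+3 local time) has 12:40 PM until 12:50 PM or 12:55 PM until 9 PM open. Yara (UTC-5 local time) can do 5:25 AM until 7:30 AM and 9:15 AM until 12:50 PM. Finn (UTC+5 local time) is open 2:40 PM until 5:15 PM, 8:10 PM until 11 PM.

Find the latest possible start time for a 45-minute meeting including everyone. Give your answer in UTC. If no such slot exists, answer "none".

17:05

Ximena in UTC: 09:10-09:40, 10:55-14:00, 15:20-16:25, 16:30-18:00 (add 5h to convert from UTC-5).
Jun in UTC: 09:00-09:45, 11:35-12:30, 16:10-17:55 (subtract 5h to convert from UTC+5).
Priya in UTC: 09:40-09:50, 09:55-18:00 (subtract 3h to convert from UTC+3).
Yara in UTC: 10:25-12:30, 14:15-17:50 (add 5h to convert from UTC-5).
Finn in UTC: 09:40-12:15, 15:10-18:00 (subtract 5h to convert from UTC+5).
Ximena ∩ Jun: 09:10-09:40, 11:35-12:30, 16:10-16:25, 16:30-17:55.
Ximena ∩ Jun ∩ Priya: 11:35-12:30, 16:10-16:25, 16:30-17:55.
Ximena ∩ Jun ∩ Priya ∩ Yara: 11:35-12:30, 16:10-16:25, 16:30-17:50.
Ximena ∩ Jun ∩ Priya ∩ Yara ∩ Finn: 11:35-12:15, 16:10-16:25, 16:30-17:50.
The last common window of at least 45 minutes is 16:30-17:50; a 45-minute meeting can start as late as 17:05 and still end by 17:50.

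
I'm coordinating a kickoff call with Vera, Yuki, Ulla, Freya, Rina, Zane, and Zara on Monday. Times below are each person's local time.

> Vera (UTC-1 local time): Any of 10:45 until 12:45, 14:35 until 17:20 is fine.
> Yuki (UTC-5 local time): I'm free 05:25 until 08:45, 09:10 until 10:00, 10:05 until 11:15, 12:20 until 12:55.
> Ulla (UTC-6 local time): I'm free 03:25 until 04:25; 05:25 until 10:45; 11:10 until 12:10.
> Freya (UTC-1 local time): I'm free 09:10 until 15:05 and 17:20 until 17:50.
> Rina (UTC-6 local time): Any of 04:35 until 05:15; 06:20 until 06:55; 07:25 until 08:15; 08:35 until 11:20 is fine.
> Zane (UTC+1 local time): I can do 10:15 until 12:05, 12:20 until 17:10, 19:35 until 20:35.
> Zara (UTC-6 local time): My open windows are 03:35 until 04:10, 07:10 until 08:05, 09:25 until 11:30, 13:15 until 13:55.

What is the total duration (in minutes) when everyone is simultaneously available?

50

Vera in UTC: 11:45-13:45, 15:35-18:20 (add 1h to convert from UTC-1).
Yuki in UTC: 10:25-13:45, 14:10-15:00, 15:05-16:15, 17:20-17:55 (add 5h to convert from UTC-5).
Ulla in UTC: 09:25-10:25, 11:25-16:45, 17:10-18:10 (add 6h to convert from UTC-6).
Freya in UTC: 10:10-16:05, 18:20-18:50 (add 1h to convert from UTC-1).
Rina in UTC: 10:35-11:15, 12:20-12:55, 13:25-14:15, 14:35-17:20 (add 6h to convert from UTC-6).
Zane in UTC: 09:15-11:05, 11:20-16:10, 18:35-19:35 (subtract 1h to convert from UTC+1).
Zara in UTC: 09:35-10:10, 13:10-14:05, 15:25-17:30, 19:15-19:55 (add 6h to convert from UTC-6).
Vera ∩ Yuki: 11:45-13:45, 15:35-16:15, 17:20-17:55.
Vera ∩ Yuki ∩ Ulla: 11:45-13:45, 15:35-16:15, 17:20-17:55.
Vera ∩ Yuki ∩ Ulla ∩ Freya: 11:45-13:45, 15:35-16:05.
Vera ∩ Yuki ∩ Ulla ∩ Freya ∩ Rina: 12:20-12:55, 13:25-13:45, 15:35-16:05.
Vera ∩ Yuki ∩ Ulla ∩ Freya ∩ Rina ∩ Zane: 12:20-12:55, 13:25-13:45, 15:35-16:05.
Vera ∩ Yuki ∩ Ulla ∩ Freya ∩ Rina ∩ Zane ∩ Zara: 13:25-13:45, 15:35-16:05.
Those are the intersection windows.
Summing the common windows: 20 + 30 = 50 minutes.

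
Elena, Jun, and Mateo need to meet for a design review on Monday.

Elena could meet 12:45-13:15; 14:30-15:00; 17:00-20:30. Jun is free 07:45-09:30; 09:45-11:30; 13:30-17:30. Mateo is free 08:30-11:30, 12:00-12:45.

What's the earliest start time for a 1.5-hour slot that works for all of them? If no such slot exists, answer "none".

none

Elena ∩ Jun: 14:30-15:00, 17:00-17:30.
Elena ∩ Jun ∩ Mateo: ∅.
There is no time when everyone is free.
No common window is at least 90 minutes long.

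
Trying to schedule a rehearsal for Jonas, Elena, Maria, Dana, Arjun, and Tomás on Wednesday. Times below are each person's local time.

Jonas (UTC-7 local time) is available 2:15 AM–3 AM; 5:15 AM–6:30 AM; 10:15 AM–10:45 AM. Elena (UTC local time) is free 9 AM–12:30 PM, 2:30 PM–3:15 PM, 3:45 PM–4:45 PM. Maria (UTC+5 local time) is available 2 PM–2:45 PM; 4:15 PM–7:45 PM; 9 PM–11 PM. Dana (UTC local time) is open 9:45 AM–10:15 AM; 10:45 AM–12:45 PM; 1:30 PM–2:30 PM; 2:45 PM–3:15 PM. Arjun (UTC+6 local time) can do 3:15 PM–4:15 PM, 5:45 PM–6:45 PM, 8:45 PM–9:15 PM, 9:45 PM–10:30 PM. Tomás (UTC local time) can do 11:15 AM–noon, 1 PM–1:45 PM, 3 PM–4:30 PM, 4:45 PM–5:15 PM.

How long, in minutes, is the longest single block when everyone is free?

0

Jonas in UTC: 09:15-10:00, 12:15-13:30, 17:15-17:45 (add 7h to convert from UTC-7).
Elena in UTC: 09:00-12:30, 14:30-15:15, 15:45-16:45.
Maria in UTC: 09:00-09:45, 11:15-14:45, 16:00-18:00 (subtract 5h to convert from UTC+5).
Dana in UTC: 09:45-10:15, 10:45-12:45, 13:30-14:30, 14:45-15:15.
Arjun in UTC: 09:15-10:15, 11:45-12:45, 14:45-15:15, 15:45-16:30 (subtract 6h to convert from UTC+6).
Tomás in UTC: 11:15-12:00, 13:00-13:45, 15:00-16:30, 16:45-17:15.
Jonas ∩ Elena: 09:15-10:00, 12:15-12:30.
Jonas ∩ Elena ∩ Maria: 09:15-09:45, 12:15-12:30.
Jonas ∩ Elena ∩ Maria ∩ Dana: 12:15-12:30.
Jonas ∩ Elena ∩ Maria ∩ Dana ∩ Arjun: 12:15-12:30.
Jonas ∩ Elena ∩ Maria ∩ Dana ∩ Arjun ∩ Tomás: ∅.
There is no time when everyone is free.
No common window exists, so the longest block is 0 minutes.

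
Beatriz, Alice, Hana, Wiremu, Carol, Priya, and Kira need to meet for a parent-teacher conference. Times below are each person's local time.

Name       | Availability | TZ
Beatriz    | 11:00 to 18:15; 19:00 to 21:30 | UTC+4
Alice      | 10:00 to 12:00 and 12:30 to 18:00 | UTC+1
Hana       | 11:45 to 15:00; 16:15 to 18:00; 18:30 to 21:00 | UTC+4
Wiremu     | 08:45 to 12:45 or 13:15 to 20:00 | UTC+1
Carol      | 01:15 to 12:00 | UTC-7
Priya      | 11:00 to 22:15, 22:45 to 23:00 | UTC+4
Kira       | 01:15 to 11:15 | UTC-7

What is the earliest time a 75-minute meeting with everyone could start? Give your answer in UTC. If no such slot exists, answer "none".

Beatriz in UTC: 07:00-14:15, 15:00-17:30 (subtract 4h to convert from UTC+4).
Alice in UTC: 09:00-11:00, 11:30-17:00 (subtract 1h to convert from UTC+1).
Hana in UTC: 07:45-11:00, 12:15-14:00, 14:30-17:00 (subtract 4h to convert from UTC+4).
Wiremu in UTC: 07:45-11:45, 12:15-19:00 (subtract 1h to convert from UTC+1).
Carol in UTC: 08:15-19:00 (add 7h to convert from UTC-7).
Priya in UTC: 07:00-18:15, 18:45-19:00 (subtract 4h to convert from UTC+4).
Kira in UTC: 08:15-18:15 (add 7h to convert from UTC-7).
Beatriz ∩ Alice: 09:00-11:00, 11:30-14:15, 15:00-17:00.
Beatriz ∩ Alice ∩ Hana: 09:00-11:00, 12:15-14:00, 15:00-17:00.
Beatriz ∩ Alice ∩ Hana ∩ Wiremu: 09:00-11:00, 12:15-14:00, 15:00-17:00.
Beatriz ∩ Alice ∩ Hana ∩ Wiremu ∩ Carol: 09:00-11:00, 12:15-14:00, 15:00-17:00.
Beatriz ∩ Alice ∩ Hana ∩ Wiremu ∩ Carol ∩ Priya: 09:00-11:00, 12:15-14:00, 15:00-17:00.
Beatriz ∩ Alice ∩ Hana ∩ Wiremu ∩ Carol ∩ Priya ∩ Kira: 09:00-11:00, 12:15-14:00, 15:00-17:00.
So the common availability across everyone is 09:00-11:00, 12:15-14:00, 15:00-17:00.
The first common window of at least 75 minutes is 09:00-11:00, so the earliest start is 09:00.

09:00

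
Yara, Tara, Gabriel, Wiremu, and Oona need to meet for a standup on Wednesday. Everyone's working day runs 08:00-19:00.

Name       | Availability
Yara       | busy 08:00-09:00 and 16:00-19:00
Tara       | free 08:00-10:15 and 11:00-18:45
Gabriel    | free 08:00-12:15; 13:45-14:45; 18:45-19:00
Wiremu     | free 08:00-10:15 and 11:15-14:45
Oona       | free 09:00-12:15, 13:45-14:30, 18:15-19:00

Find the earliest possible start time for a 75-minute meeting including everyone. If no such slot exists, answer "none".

09:00

Yara free: 09:00-16:00 (invert busy blocks within the working day).
Tara free: 08:00-10:15, 11:00-18:45.
Gabriel free: 08:00-12:15, 13:45-14:45, 18:45-19:00.
Wiremu free: 08:00-10:15, 11:15-14:45.
Oona free: 09:00-12:15, 13:45-14:30, 18:15-19:00.
Yara ∩ Tara: 09:00-10:15, 11:00-16:00.
Yara ∩ Tara ∩ Gabriel: 09:00-10:15, 11:00-12:15, 13:45-14:45.
Yara ∩ Tara ∩ Gabriel ∩ Wiremu: 09:00-10:15, 11:15-12:15, 13:45-14:45.
Yara ∩ Tara ∩ Gabriel ∩ Wiremu ∩ Oona: 09:00-10:15, 11:15-12:15, 13:45-14:30.
Those are the intersection windows.
The first common window of at least 75 minutes is 09:00-10:15, so the earliest start is 09:00.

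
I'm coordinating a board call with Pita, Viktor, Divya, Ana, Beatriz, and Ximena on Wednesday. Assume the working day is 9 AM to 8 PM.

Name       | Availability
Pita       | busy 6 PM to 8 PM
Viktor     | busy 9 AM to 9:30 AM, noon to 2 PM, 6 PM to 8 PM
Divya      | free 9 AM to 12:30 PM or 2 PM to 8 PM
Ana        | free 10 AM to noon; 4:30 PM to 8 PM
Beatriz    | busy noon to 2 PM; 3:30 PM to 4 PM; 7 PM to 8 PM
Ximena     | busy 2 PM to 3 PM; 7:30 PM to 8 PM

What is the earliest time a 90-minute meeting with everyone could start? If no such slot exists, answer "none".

10:00

Pita free: 09:00-18:00 (invert busy blocks within the working day).
Viktor free: 09:30-12:00, 14:00-18:00 (invert busy blocks within the working day).
Divya free: 09:00-12:30, 14:00-20:00.
Ana free: 10:00-12:00, 16:30-20:00.
Beatriz free: 09:00-12:00, 14:00-15:30, 16:00-19:00 (invert busy blocks within the working day).
Ximena free: 09:00-14:00, 15:00-19:30 (invert busy blocks within the working day).
Pita ∩ Viktor: 09:30-12:00, 14:00-18:00.
Pita ∩ Viktor ∩ Divya: 09:30-12:00, 14:00-18:00.
Pita ∩ Viktor ∩ Divya ∩ Ana: 10:00-12:00, 16:30-18:00.
Pita ∩ Viktor ∩ Divya ∩ Ana ∩ Beatriz: 10:00-12:00, 16:30-18:00.
Pita ∩ Viktor ∩ Divya ∩ Ana ∩ Beatriz ∩ Ximena: 10:00-12:00, 16:30-18:00.
So the common availability across everyone is 10:00-12:00, 16:30-18:00.
The first common window of at least 90 minutes is 10:00-12:00, so the earliest start is 10:00.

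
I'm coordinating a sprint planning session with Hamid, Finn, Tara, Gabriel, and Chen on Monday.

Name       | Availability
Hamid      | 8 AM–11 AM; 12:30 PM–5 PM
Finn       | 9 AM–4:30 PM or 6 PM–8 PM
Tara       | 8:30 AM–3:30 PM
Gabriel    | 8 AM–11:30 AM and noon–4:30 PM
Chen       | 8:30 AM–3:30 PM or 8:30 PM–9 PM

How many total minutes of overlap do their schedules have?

Hamid ∩ Finn: 09:00-11:00, 12:30-16:30.
Hamid ∩ Finn ∩ Tara: 09:00-11:00, 12:30-15:30.
Hamid ∩ Finn ∩ Tara ∩ Gabriel: 09:00-11:00, 12:30-15:30.
Hamid ∩ Finn ∩ Tara ∩ Gabriel ∩ Chen: 09:00-11:00, 12:30-15:30.
Summing the common windows: 120 + 180 = 300 minutes.

300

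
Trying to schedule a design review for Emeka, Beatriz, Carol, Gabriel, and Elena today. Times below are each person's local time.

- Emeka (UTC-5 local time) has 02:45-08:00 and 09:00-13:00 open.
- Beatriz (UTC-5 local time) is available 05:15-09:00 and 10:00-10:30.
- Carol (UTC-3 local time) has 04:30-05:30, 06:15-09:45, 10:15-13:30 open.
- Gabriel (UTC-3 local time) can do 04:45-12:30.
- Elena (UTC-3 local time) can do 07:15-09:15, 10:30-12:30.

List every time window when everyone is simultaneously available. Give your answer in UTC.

Emeka in UTC: 07:45-13:00, 14:00-18:00 (add 5h to convert from UTC-5).
Beatriz in UTC: 10:15-14:00, 15:00-15:30 (add 5h to convert from UTC-5).
Carol in UTC: 07:30-08:30, 09:15-12:45, 13:15-16:30 (add 3h to convert from UTC-3).
Gabriel in UTC: 07:45-15:30 (add 3h to convert from UTC-3).
Elena in UTC: 10:15-12:15, 13:30-15:30 (add 3h to convert from UTC-3).
Emeka ∩ Beatriz: 10:15-13:00, 15:00-15:30.
Emeka ∩ Beatriz ∩ Carol: 10:15-12:45, 15:00-15:30.
Emeka ∩ Beatriz ∩ Carol ∩ Gabriel: 10:15-12:45, 15:00-15:30.
Emeka ∩ Beatriz ∩ Carol ∩ Gabriel ∩ Elena: 10:15-12:15, 15:00-15:30.

10:15-12:15, 15:00-15:30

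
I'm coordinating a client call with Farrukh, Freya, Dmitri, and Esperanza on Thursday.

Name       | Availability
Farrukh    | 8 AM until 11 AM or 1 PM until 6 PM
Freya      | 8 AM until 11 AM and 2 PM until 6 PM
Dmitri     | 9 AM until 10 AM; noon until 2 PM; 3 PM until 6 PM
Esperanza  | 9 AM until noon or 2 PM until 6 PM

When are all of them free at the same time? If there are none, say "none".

Farrukh ∩ Freya: 08:00-11:00, 14:00-18:00.
Farrukh ∩ Freya ∩ Dmitri: 09:00-10:00, 15:00-18:00.
Farrukh ∩ Freya ∩ Dmitri ∩ Esperanza: 09:00-10:00, 15:00-18:00.

09:00-10:00, 15:00-18:00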